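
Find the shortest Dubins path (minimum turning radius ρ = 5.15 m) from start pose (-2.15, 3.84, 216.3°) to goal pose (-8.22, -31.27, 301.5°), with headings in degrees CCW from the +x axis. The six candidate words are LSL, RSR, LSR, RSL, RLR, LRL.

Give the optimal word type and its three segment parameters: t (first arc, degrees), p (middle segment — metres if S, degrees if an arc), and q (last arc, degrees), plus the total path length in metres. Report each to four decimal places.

Let ψ = atan2(Δy, Δx) = atan2(-35.11, -6.07) = -99.8086° be the start→goal bearing.
Normalize: d = |goal − start| / ρ = 35.630843/5.15 = 6.918610, α = (θ_start − ψ) mod 360° = 316.1086° = 5.517136 rad, β = (θ_goal − ψ) mod 360° = 41.3086° = 0.720972 rad.
Common terms: sin α = -0.693293, cos α = 0.720656, sin β = 0.660115, cos β = 0.751165, cos(α−β) = 0.083678, d² = 47.867169. Work in radians in the unit-radius frame; every candidate has L = ρ·(t + p + q).
LSL: p² = 2 + d² − 2cos(α−β) + 2d(sin α − sin β) = 30.972407; p = √p² = 5.565286; φ = atan2(cos β − cos α, d + sin α − sin β) = 0.005482 rad; t = (φ − α) mod 2π = 0.771531 rad, q = (β − φ) mod 2π = 0.715490 rad → L = 5.15·(0.771531 + 5.565286 + 0.715490) = 5.15·7.052306 = 36.319378 m
RSR: p² = 2 + d² − 2cos(α−β) + 2d(sin β − sin α) = 68.427220; p = √p² = 8.272075; φ = atan2(cos α − cos β, d − sin α + sin β) = -0.003688 rad; t = (α − φ) mod 2π = 5.520825 rad, q = (φ − β) mod 2π = 5.558525 rad → L = 5.15·(5.520825 + 8.272075 + 5.558525) = 5.15·19.351425 = 99.659838 m
LSR: p² = d² − 2 + 2cos(α−β) + 2d(sin α + sin β) = 45.575429; p = √p² = 6.750958; φ = atan2(−cos α − cos β, d + sin α + sin β) − atan2(−2, p) = 0.077428 rad; t = (φ − α) mod 2π = 0.843476 rad, q = (φ − β) mod 2π = 5.639641 rad → L = 5.15·(0.843476 + 6.750958 + 5.639641) = 5.15·13.234075 = 68.155487 m
RSL: p² = d² − 2 + 2cos(α−β) − 2d(sin α + sin β) = 46.493621; p = √p² = 6.818623; φ = atan2(cos α + cos β, d − sin α − sin β) − atan2(2, p) = -0.076675 rad; t = (α − φ) mod 2π = 5.593811 rad, q = (β − φ) mod 2π = 0.797646 rad → L = 5.15·(5.593811 + 6.818623 + 0.797646) = 5.15·13.210081 = 68.031915 m
RLR: c = (6 − d² + 2cos(α−β) + 2d(sin α − sin β))/8 = -7.553403, |c| > 1 → infeasible
LRL: c = (6 − d² + 2cos(α−β) − 2d(sin α − sin β))/8 = -2.871551, |c| > 1 → infeasible
Shortest: LSL with L = 36.319378 m ≈ 36.3194 m
Convert LSL to answer units (arcs ×180/π): t = 0.771531·180/π = 44.2055°, p = ρ·p = 5.15·5.565286 = 28.6612 m, q = 0.715490·180/π = 40.9945°, L = 36.3194 m.

LSL: t = 44.2055°, p = 28.6612 m, q = 40.9945°, L = 36.3194 m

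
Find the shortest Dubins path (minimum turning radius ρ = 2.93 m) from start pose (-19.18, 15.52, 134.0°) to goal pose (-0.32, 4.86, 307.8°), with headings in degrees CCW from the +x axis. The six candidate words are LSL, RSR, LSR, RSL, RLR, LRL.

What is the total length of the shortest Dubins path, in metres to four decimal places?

Let ψ = atan2(Δy, Δx) = atan2(-10.66, 18.86) = -29.4759° be the start→goal bearing.
Normalize: d = |goal − start| / ρ = 21.664145/2.93 = 7.393906, α = (θ_start − ψ) mod 360° = 163.4759° = 2.853193 rad, β = (θ_goal − ψ) mod 360° = 337.2759° = 5.886575 rad.
Common terms: sin α = 0.284419, cos α = -0.958700, sin β = -0.386294, cos β = 0.922376, cos(α−β) = -0.994151, d² = 54.669851. Work in radians in the unit-radius frame; every candidate has L = ρ·(t + p + q).
LSL: p² = 2 + d² − 2cos(α−β) + 2d(sin α − sin β) = 68.576531; p = √p² = 8.281095; φ = atan2(cos β − cos α, d + sin α − sin β) = 0.229153 rad; t = (φ − α) mod 2π = 3.659146 rad, q = (β − φ) mod 2π = 5.657421 rad → L = 2.93·(3.659146 + 8.281095 + 5.657421) = 2.93·17.597662 = 51.561151 m
RSR: p² = 2 + d² − 2cos(α−β) + 2d(sin β − sin α) = 48.739774; p = √p² = 6.981388; φ = atan2(cos α − cos β, d − sin α + sin β) = -0.272813 rad; t = (α − φ) mod 2π = 3.126006 rad, q = (φ − β) mod 2π = 0.123797 rad → L = 2.93·(3.126006 + 6.981388 + 0.123797) = 2.93·10.231191 = 29.977389 m
LSR: p² = d² − 2 + 2cos(α−β) + 2d(sin α + sin β) = 49.175034; p = √p² = 7.012491; φ = atan2(−cos α − cos β, d + sin α + sin β) − atan2(−2, p) = 0.282810 rad; t = (φ − α) mod 2π = 3.712803 rad, q = (φ − β) mod 2π = 0.679421 rad → L = 2.93·(3.712803 + 7.012491 + 0.679421) = 2.93·11.404715 = 33.415816 m
RSL: p² = d² − 2 + 2cos(α−β) − 2d(sin α + sin β) = 52.188063; p = √p² = 7.224131; φ = atan2(cos α + cos β, d − sin α − sin β) − atan2(2, p) = -0.274931 rad; t = (α − φ) mod 2π = 3.128124 rad, q = (β − φ) mod 2π = 6.161506 rad → L = 2.93·(3.128124 + 7.224131 + 6.161506) = 2.93·16.513760 = 48.385318 m
RLR: c = (6 − d² + 2cos(α−β) + 2d(sin α − sin β))/8 = -5.092472, |c| > 1 → infeasible
LRL: c = (6 − d² + 2cos(α−β) − 2d(sin α − sin β))/8 = -7.572066, |c| > 1 → infeasible
Shortest: RSR with L = 29.977389 m ≈ 29.9774 m

29.9774 m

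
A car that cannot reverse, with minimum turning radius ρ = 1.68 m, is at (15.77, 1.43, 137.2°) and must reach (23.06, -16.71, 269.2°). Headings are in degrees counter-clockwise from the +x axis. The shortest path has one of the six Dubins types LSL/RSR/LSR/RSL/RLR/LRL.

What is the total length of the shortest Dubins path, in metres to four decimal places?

23.6906 m

Let ψ = atan2(Δy, Δx) = atan2(-18.14, 7.29) = -68.1061° be the start→goal bearing.
Normalize: d = |goal − start| / ρ = 19.550031/1.68 = 11.636923, α = (θ_start − ψ) mod 360° = 205.3061° = 3.583267 rad, β = (θ_goal − ψ) mod 360° = 337.3061° = 5.887102 rad.
Common terms: sin α = -0.427454, cos α = -0.904037, sin β = -0.385808, cos β = 0.922579, cos(α−β) = -0.669131, d² = 135.417978. Work in radians in the unit-radius frame; every candidate has L = ρ·(t + p + q).
LSL: p² = 2 + d² − 2cos(α−β) + 2d(sin α − sin β) = 137.786990; p = √p² = 11.738270; φ = atan2(cos β − cos α, d + sin α − sin β) = 0.156247 rad; t = (φ − α) mod 2π = 2.856165 rad, q = (β − φ) mod 2π = 5.730855 rad → L = 1.68·(2.856165 + 11.738270 + 5.730855) = 1.68·20.325290 = 34.146488 m
RSR: p² = 2 + d² − 2cos(α−β) + 2d(sin β − sin α) = 139.725488; p = √p² = 11.820554; φ = atan2(cos α − cos β, d − sin α + sin β) = -0.155151 rad; t = (α − φ) mod 2π = 3.738417 rad, q = (φ − β) mod 2π = 0.240933 rad → L = 1.68·(3.738417 + 11.820554 + 0.240933) = 1.68·15.799904 = 26.543839 m
LSR: p² = d² − 2 + 2cos(α−β) + 2d(sin α + sin β) = 113.151983; p = √p² = 10.637292; φ = atan2(−cos α − cos β, d + sin α + sin β) − atan2(−2, p) = 0.184135 rad; t = (φ − α) mod 2π = 2.884053 rad, q = (φ − β) mod 2π = 0.580219 rad → L = 1.68·(2.884053 + 10.637292 + 0.580219) = 1.68·14.101564 = 23.690628 m
RSL: p² = d² − 2 + 2cos(α−β) − 2d(sin α + sin β) = 151.007450; p = √p² = 12.288509; φ = atan2(cos α + cos β, d − sin α − sin β) − atan2(2, p) = -0.159850 rad; t = (α − φ) mod 2π = 3.743117 rad, q = (β − φ) mod 2π = 6.046951 rad → L = 1.68·(3.743117 + 12.288509 + 6.046951) = 1.68·22.078577 = 37.092009 m
RLR: c = (6 − d² + 2cos(α−β) + 2d(sin α − sin β))/8 = -16.465686, |c| > 1 → infeasible
LRL: c = (6 − d² + 2cos(α−β) − 2d(sin α − sin β))/8 = -16.223374, |c| > 1 → infeasible
Shortest: LSR with L = 23.690628 m ≈ 23.6906 m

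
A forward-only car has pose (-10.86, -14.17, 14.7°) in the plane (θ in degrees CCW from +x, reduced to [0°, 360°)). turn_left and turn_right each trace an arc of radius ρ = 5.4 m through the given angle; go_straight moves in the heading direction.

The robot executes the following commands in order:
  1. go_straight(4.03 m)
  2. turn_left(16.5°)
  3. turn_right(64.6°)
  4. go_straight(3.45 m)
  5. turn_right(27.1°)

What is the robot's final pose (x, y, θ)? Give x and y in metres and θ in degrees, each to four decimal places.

set_pose: (x, y, θ) = (-10.8600, -14.1700, 14.7000°), ρ = 5.4
go_straight(4.03): x += 4.03·cos θ, y += 4.03·sin θ → (-6.9619, -13.1474, 14.7000°)
turn_left(16.5°): centre at ρ to the left, rotate +16.5° → (-5.5349, -12.5431, 31.2000°)
turn_right(64.6°): centre at ρ to the right, rotate −64.6° → (0.2351, -12.6539, -33.4000° ≡ 326.6000°)
go_straight(3.45): x += 3.45·cos θ, y += 3.45·sin θ → (3.1153, -14.5530, 326.6000°)
turn_right(27.1°): centre at ρ to the right, rotate −27.1° → (4.8426, -16.4021, 299.5000°)

(4.8426, -16.4021, 299.5000°)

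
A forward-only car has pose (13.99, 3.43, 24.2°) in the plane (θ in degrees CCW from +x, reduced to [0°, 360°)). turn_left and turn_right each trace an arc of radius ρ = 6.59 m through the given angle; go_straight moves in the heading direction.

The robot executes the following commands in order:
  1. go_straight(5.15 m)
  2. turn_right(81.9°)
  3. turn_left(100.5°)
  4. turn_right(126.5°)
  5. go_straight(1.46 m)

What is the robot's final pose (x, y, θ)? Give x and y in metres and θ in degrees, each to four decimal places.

(48.1948, -3.8256, 276.3000°)

set_pose: (x, y, θ) = (13.9900, 3.4300, 24.2000°), ρ = 6.59
go_straight(5.15): x += 5.15·cos θ, y += 5.15·sin θ → (18.6874, 5.5411, 24.2000°)
turn_right(81.9°): centre at ρ to the right, rotate −81.9° → (26.9591, 3.0516, -57.7000° ≡ 302.3000°)
turn_left(100.5°): centre at ρ to the left, rotate +100.5° → (37.0069, 1.7377, 402.8000° ≡ 42.8000°)
turn_right(126.5°): centre at ρ to the right, rotate −126.5° → (48.0346, -2.3744, -83.7000° ≡ 276.3000°)
go_straight(1.46): x += 1.46·cos θ, y += 1.46·sin θ → (48.1948, -3.8256, 276.3000°)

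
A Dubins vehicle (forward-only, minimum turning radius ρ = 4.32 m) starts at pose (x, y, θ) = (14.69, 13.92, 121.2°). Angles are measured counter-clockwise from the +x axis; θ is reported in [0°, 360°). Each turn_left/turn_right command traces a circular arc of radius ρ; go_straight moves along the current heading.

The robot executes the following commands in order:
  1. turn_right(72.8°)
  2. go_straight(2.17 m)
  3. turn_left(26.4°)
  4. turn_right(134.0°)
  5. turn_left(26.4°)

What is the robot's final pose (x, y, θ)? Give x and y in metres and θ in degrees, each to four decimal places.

(26.7839, 22.0444, 327.2000°)

set_pose: (x, y, θ) = (14.6900, 13.9200, 121.2000°), ρ = 4.32
turn_right(72.8°): centre at ρ to the right, rotate −72.8° → (15.1547, 19.0260, 48.4000°)
go_straight(2.17): x += 2.17·cos θ, y += 2.17·sin θ → (16.5954, 20.6488, 48.4000°)
turn_left(26.4°): centre at ρ to the left, rotate +26.4° → (17.5338, 22.3843, 74.8000°)
turn_right(134.0°): centre at ρ to the right, rotate −134.0° → (25.4134, 23.4636, -59.2000° ≡ 300.8000°)
turn_left(26.4°): centre at ρ to the left, rotate +26.4° → (26.7839, 22.0444, 327.2000°)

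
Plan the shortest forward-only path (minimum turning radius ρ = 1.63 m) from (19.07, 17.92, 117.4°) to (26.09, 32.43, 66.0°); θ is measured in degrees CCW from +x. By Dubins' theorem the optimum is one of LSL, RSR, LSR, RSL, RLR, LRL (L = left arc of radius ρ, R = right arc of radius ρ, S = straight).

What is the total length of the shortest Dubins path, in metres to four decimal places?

Let ψ = atan2(Δy, Δx) = atan2(14.51, 7.02) = 64.1821° be the start→goal bearing.
Normalize: d = |goal − start| / ρ = 16.118948/1.63 = 9.888925, α = (θ_start − ψ) mod 360° = 53.2179° = 0.928827 rad, β = (θ_goal − ψ) mod 360° = 1.8179° = 0.031728 rad.
Common terms: sin α = 0.800918, cos α = 0.598773, sin β = 0.031723, cos β = 0.999497, cos(α−β) = 0.623880, d² = 97.790846. Work in radians in the unit-radius frame; every candidate has L = ρ·(t + p + q).
LSL: p² = 2 + d² − 2cos(α−β) + 2d(sin α − sin β) = 113.756121; p = √p² = 10.665651; φ = atan2(cos β − cos α, d + sin α − sin β) = 0.037580 rad; t = (φ − α) mod 2π = 5.391938 rad, q = (β − φ) mod 2π = 6.277333 rad → L = 1.63·(5.391938 + 10.665651 + 6.277333) = 1.63·22.334923 = 36.405924 m
RSR: p² = 2 + d² − 2cos(α−β) + 2d(sin β − sin α) = 83.330054; p = √p² = 9.128530; φ = atan2(cos α − cos β, d − sin α + sin β) = -0.043912 rad; t = (α − φ) mod 2π = 0.972740 rad, q = (φ − β) mod 2π = 6.207545 rad → L = 1.63·(0.972740 + 9.128530 + 6.207545) = 1.63·16.308814 = 26.583367 m
LSR: p² = d² − 2 + 2cos(α−β) + 2d(sin α + sin β) = 113.506462; p = √p² = 10.653941; φ = atan2(−cos α − cos β, d + sin α + sin β) − atan2(−2, p) = 0.037583 rad; t = (φ − α) mod 2π = 5.391941 rad, q = (φ − β) mod 2π = 0.005855 rad → L = 1.63·(5.391941 + 10.653941 + 0.005855) = 1.63·16.051738 = 26.164332 m
RSL: p² = d² − 2 + 2cos(α−β) − 2d(sin α + sin β) = 80.570749; p = √p² = 8.976121; φ = atan2(cos α + cos β, d − sin α − sin β) − atan2(2, p) = -0.044549 rad; t = (α − φ) mod 2π = 0.973377 rad, q = (β − φ) mod 2π = 0.076277 rad → L = 1.63·(0.973377 + 8.976121 + 0.076277) = 1.63·10.025775 = 16.342013 m
RLR: c = (6 − d² + 2cos(α−β) + 2d(sin α − sin β))/8 = -9.416257, |c| > 1 → infeasible
LRL: c = (6 − d² + 2cos(α−β) − 2d(sin α − sin β))/8 = -13.219515, |c| > 1 → infeasible
Shortest: RSL with L = 16.342013 m ≈ 16.3420 m

16.3420 m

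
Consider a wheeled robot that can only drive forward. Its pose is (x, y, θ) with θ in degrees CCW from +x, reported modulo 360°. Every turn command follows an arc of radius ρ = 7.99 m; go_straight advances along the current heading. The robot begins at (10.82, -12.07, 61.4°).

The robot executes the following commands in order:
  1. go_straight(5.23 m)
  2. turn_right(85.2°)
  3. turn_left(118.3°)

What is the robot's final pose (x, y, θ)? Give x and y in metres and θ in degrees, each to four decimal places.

(34.7527, 3.9450, 94.5000°)

set_pose: (x, y, θ) = (10.8200, -12.0700, 61.4000°), ρ = 7.99
go_straight(5.23): x += 5.23·cos θ, y += 5.23·sin θ → (13.3236, -7.4781, 61.4000°)
turn_right(85.2°): centre at ρ to the right, rotate −85.2° → (23.5630, -3.9924, -23.8000° ≡ 336.2000°)
turn_left(118.3°): centre at ρ to the left, rotate +118.3° → (34.7527, 3.9450, 454.5000° ≡ 94.5000°)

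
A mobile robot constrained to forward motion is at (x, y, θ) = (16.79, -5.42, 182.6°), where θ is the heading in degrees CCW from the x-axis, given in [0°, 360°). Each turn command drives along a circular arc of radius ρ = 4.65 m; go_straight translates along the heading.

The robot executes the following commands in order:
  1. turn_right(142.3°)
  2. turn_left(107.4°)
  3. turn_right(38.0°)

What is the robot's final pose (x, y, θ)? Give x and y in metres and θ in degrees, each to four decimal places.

(11.1556, 12.6115, 109.7000°)

set_pose: (x, y, θ) = (16.7900, -5.4200, 182.6000°), ρ = 4.65
turn_right(142.3°): centre at ρ to the right, rotate −142.3° → (13.5715, 2.7716, 40.3000°)
turn_left(107.4°): centre at ρ to the left, rotate +107.4° → (13.0487, 10.2485, 147.7000°)
turn_right(38.0°): centre at ρ to the right, rotate −38.0° → (11.1556, 12.6115, 109.7000°)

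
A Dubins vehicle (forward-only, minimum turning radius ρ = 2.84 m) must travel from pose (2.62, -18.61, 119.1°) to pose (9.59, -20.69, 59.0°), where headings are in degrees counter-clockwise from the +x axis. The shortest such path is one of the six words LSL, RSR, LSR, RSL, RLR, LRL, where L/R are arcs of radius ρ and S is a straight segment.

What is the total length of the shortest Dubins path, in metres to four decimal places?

Let ψ = atan2(Δy, Δx) = atan2(-2.08, 6.97) = -16.6163° be the start→goal bearing.
Normalize: d = |goal − start| / ρ = 7.273740/2.84 = 2.561176, α = (θ_start − ψ) mod 360° = 135.7163° = 2.368695 rad, β = (θ_goal − ψ) mod 360° = 75.6163° = 1.319753 rad.
Common terms: sin α = 0.698212, cos α = -0.715891, sin β = 0.968654, cos β = 0.248415, cos(α−β) = 0.498488, d² = 6.559624. Work in radians in the unit-radius frame; every candidate has L = ρ·(t + p + q).
LSL: p² = 2 + d² − 2cos(α−β) + 2d(sin α − sin β) = 6.177352; p = √p² = 2.485428; φ = atan2(cos β − cos α, d + sin α − sin β) = 0.398443 rad; t = (φ − α) mod 2π = 4.312933 rad, q = (β − φ) mod 2π = 0.921309 rad → L = 2.84·(4.312933 + 2.485428 + 0.921309) = 2.84·7.719670 = 21.923864 m
RSR: p² = 2 + d² − 2cos(α−β) + 2d(sin β − sin α) = 8.947944; p = √p² = 2.991311; φ = atan2(cos α − cos β, d − sin α + sin β) = -0.328231 rad; t = (α − φ) mod 2π = 2.696926 rad, q = (φ − β) mod 2π = 4.635202 rad → L = 2.84·(2.696926 + 2.991311 + 4.635202) = 2.84·10.323440 = 29.318569 m
LSR: p² = d² − 2 + 2cos(α−β) + 2d(sin α + sin β) = 14.094874; p = √p² = 3.754314; φ = atan2(−cos α − cos β, d + sin α + sin β) − atan2(−2, p) = 0.599598 rad; t = (φ − α) mod 2π = 4.514088 rad, q = (φ − β) mod 2π = 5.563031 rad → L = 2.84·(4.514088 + 3.754314 + 5.563031) = 2.84·13.831433 = 39.281271 m
RSL: p² = d² − 2 + 2cos(α−β) − 2d(sin α + sin β) = -2.981676 < 0 → infeasible
RLR: c = (6 − d² + 2cos(α−β) + 2d(sin α − sin β))/8 = -0.118493; p = 2π − arccos c = 4.593617 rad; φ = atan2(cos α − cos β, d − sin α + sin β) = -0.328231 rad; t = (α − φ + p/2) mod 2π = 4.993735 rad, q = (α − β − t + p) mod 2π = 0.648825 rad → L = 2.84·(4.993735 + 4.593617 + 0.648825) = 2.84·10.236177 = 29.070742 m
LRL: c = (6 − d² + 2cos(α−β) − 2d(sin α − sin β))/8 = 0.227831; p = 2π − arccos c = 4.942238 rad; φ = atan2(cos β − cos α, d + sin α − sin β) = 0.398443 rad; t = (φ − α + p/2) mod 2π = 0.500867 rad, q = (β − α − t + p) mod 2π = 3.392429 rad → L = 2.84·(0.500867 + 4.942238 + 3.392429) = 2.84·8.835534 = 25.092917 m
Shortest: LSL with L = 21.923864 m ≈ 21.9239 m

21.9239 m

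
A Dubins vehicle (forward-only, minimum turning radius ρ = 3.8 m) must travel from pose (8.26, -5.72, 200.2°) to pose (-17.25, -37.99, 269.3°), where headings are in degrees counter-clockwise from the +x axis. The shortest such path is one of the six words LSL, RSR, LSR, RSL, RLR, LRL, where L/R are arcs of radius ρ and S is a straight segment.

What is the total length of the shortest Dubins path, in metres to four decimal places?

Let ψ = atan2(Δy, Δx) = atan2(-32.27, -25.51) = -128.3270° be the start→goal bearing.
Normalize: d = |goal − start| / ρ = 41.135301/3.8 = 10.825079, α = (θ_start − ψ) mod 360° = 328.5270° = 5.733878 rad, β = (θ_goal − ψ) mod 360° = 37.6270° = 0.656715 rad.
Common terms: sin α = -0.522097, cos α = 0.852886, sin β = 0.610518, cos β = 0.792002, cos(α−β) = 0.356738, d² = 117.182341. Work in radians in the unit-radius frame; every candidate has L = ρ·(t + p + q).
LSL: p² = 2 + d² − 2cos(α−β) + 2d(sin α − sin β) = 93.947567; p = √p² = 9.692655; φ = atan2(cos β − cos α, d + sin α − sin β) = -0.006282 rad; t = (φ − α) mod 2π = 0.543026 rad, q = (β − φ) mod 2π = 0.662996 rad → L = 3.8·(0.543026 + 9.692655 + 0.662996) = 3.8·10.898678 = 41.414976 m
RSR: p² = 2 + d² − 2cos(α−β) + 2d(sin β − sin α) = 142.990163; p = √p² = 11.957849; φ = atan2(cos α − cos β, d − sin α + sin β) = 0.005092 rad; t = (α − φ) mod 2π = 5.728786 rad, q = (φ − β) mod 2π = 5.631562 rad → L = 3.8·(5.728786 + 11.957849 + 5.631562) = 3.8·23.318198 = 88.609151 m
LSR: p² = d² − 2 + 2cos(α−β) + 2d(sin α + sin β) = 117.810154; p = √p² = 10.854039; φ = atan2(−cos α − cos β, d + sin α + sin β) − atan2(−2, p) = 0.032625 rad; t = (φ − α) mod 2π = 0.581932 rad, q = (φ − β) mod 2π = 5.659095 rad → L = 3.8·(0.581932 + 10.854039 + 5.659095) = 3.8·17.095066 = 64.961252 m
RSL: p² = d² − 2 + 2cos(α−β) − 2d(sin α + sin β) = 113.981479; p = √p² = 10.676211; φ = atan2(cos α + cos β, d − sin α − sin β) − atan2(2, p) = -0.033165 rad; t = (α − φ) mod 2π = 5.767043 rad, q = (β − φ) mod 2π = 0.689880 rad → L = 3.8·(5.767043 + 10.676211 + 0.689880) = 3.8·17.133133 = 65.105907 m
RLR: c = (6 − d² + 2cos(α−β) + 2d(sin α − sin β))/8 = -16.873770, |c| > 1 → infeasible
LRL: c = (6 − d² + 2cos(α−β) − 2d(sin α − sin β))/8 = -10.743446, |c| > 1 → infeasible
Shortest: LSL with L = 41.414976 m ≈ 41.4150 m

41.4150 m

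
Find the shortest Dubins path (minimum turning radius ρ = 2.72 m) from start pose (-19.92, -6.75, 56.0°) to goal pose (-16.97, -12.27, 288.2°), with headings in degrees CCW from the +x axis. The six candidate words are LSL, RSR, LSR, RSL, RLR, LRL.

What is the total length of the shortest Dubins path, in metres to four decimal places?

Let ψ = atan2(Δy, Δx) = atan2(-5.52, 2.95) = -61.8790° be the start→goal bearing.
Normalize: d = |goal − start| / ρ = 6.258826/2.72 = 2.301039, α = (θ_start − ψ) mod 360° = 117.8790° = 2.057378 rad, β = (θ_goal − ψ) mod 360° = 350.0790° = 6.110032 rad.
Common terms: sin α = 0.883937, cos α = -0.467607, sin β = -0.172289, cos β = 0.985046, cos(α−β) = -0.612907, d² = 5.294780. Work in radians in the unit-radius frame; every candidate has L = ρ·(t + p + q).
LSL: p² = 2 + d² − 2cos(α−β) + 2d(sin α − sin β) = 13.381428; p = √p² = 3.658063; φ = atan2(cos β − cos α, d + sin α − sin β) = 0.408366 rad; t = (φ − α) mod 2π = 4.634173 rad, q = (β − φ) mod 2π = 5.701666 rad → L = 2.72·(4.634173 + 3.658063 + 5.701666) = 2.72·13.993903 = 38.063417 m
RSR: p² = 2 + d² − 2cos(α−β) + 2d(sin β − sin α) = 3.659760; p = √p² = 1.913050; φ = atan2(cos α − cos β, d − sin α + sin β) = -0.862296 rad; t = (α − φ) mod 2π = 2.919674 rad, q = (φ − β) mod 2π = 5.594042 rad → L = 2.72·(2.919674 + 1.913050 + 5.594042) = 2.72·10.426766 = 28.360803 m
LSR: p² = d² − 2 + 2cos(α−β) + 2d(sin α + sin β) = 5.344022; p = √p² = 2.311714; φ = atan2(−cos α − cos β, d + sin α + sin β) − atan2(−2, p) = 0.543135 rad; t = (φ − α) mod 2π = 4.768943 rad, q = (φ − β) mod 2π = 0.716288 rad → L = 2.72·(4.768943 + 2.311714 + 0.716288) = 2.72·7.796945 = 21.207691 m
RSL: p² = d² − 2 + 2cos(α−β) − 2d(sin α + sin β) = -1.206091 < 0 → infeasible
RLR: c = (6 − d² + 2cos(α−β) + 2d(sin α − sin β))/8 = 0.542530; p = 2π − arccos c = 5.285835 rad; φ = atan2(cos α − cos β, d − sin α + sin β) = -0.862296 rad; t = (α − φ + p/2) mod 2π = 5.562591 rad, q = (α − β − t + p) mod 2π = 1.953774 rad → L = 2.72·(5.562591 + 5.285835 + 1.953774) = 2.72·12.802201 = 34.821986 m
LRL: c = (6 − d² + 2cos(α−β) − 2d(sin α − sin β))/8 = -0.672679; p = 2π − arccos c = 3.974566 rad; φ = atan2(cos β − cos α, d + sin α − sin β) = 0.408366 rad; t = (φ − α + p/2) mod 2π = 0.338271 rad, q = (β − α − t + p) mod 2π = 1.405764 rad → L = 2.72·(0.338271 + 3.974566 + 1.405764) = 2.72·5.718602 = 15.554596 m
Shortest: LRL with L = 15.554596 m ≈ 15.5546 m

15.5546 m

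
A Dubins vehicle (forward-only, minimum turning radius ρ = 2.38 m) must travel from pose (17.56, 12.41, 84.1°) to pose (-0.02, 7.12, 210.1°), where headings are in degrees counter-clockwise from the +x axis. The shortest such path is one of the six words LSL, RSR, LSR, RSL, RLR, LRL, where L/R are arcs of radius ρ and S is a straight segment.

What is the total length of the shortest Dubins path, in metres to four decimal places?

Let ψ = atan2(Δy, Δx) = atan2(-5.29, -17.58) = -163.2529° be the start→goal bearing.
Normalize: d = |goal − start| / ρ = 18.358663/2.38 = 7.713724, α = (θ_start − ψ) mod 360° = 247.3529° = 4.317123 rad, β = (θ_goal − ψ) mod 360° = 13.3529° = 0.233053 rad.
Common terms: sin α = -0.922894, cos α = -0.385054, sin β = 0.230949, cos β = 0.972966, cos(α−β) = -0.587785, d² = 59.501536. Work in radians in the unit-radius frame; every candidate has L = ρ·(t + p + q).
LSL: p² = 2 + d² − 2cos(α−β) + 2d(sin α − sin β) = 44.876257; p = √p² = 6.698974; φ = atan2(cos β − cos α, d + sin α − sin β) = 0.204135 rad; t = (φ − α) mod 2π = 2.170198 rad, q = (β − φ) mod 2π = 0.028917 rad → L = 2.38·(2.170198 + 6.698974 + 0.028917) = 2.38·8.898089 = 21.177452 m
RSR: p² = 2 + d² − 2cos(α−β) + 2d(sin β − sin α) = 80.477956; p = √p² = 8.970951; φ = atan2(cos α − cos β, d − sin α + sin β) = -0.151964 rad; t = (α − φ) mod 2π = 4.469087 rad, q = (φ − β) mod 2π = 5.898169 rad → L = 2.38·(4.469087 + 8.970951 + 5.898169) = 2.38·19.338206 = 46.024931 m
LSR: p² = d² − 2 + 2cos(α−β) + 2d(sin α + sin β) = 45.651011; p = √p² = 6.756553; φ = atan2(−cos α − cos β, d + sin α + sin β) − atan2(−2, p) = 0.204259 rad; t = (φ − α) mod 2π = 2.170321 rad, q = (φ − β) mod 2π = 6.254392 rad → L = 2.38·(2.170321 + 6.756553 + 6.254392) = 2.38·15.181266 = 36.131414 m
RSL: p² = d² − 2 + 2cos(α−β) − 2d(sin α + sin β) = 67.000919; p = √p² = 8.185409; φ = atan2(cos α + cos β, d − sin α − sin β) − atan2(2, p) = -0.169813 rad; t = (α − φ) mod 2π = 4.486936 rad, q = (β − φ) mod 2π = 0.402866 rad → L = 2.38·(4.486936 + 8.185409 + 0.402866) = 2.38·13.075211 = 31.119002 m
RLR: c = (6 − d² + 2cos(α−β) + 2d(sin α − sin β))/8 = -9.059744, |c| > 1 → infeasible
LRL: c = (6 − d² + 2cos(α−β) − 2d(sin α − sin β))/8 = -4.609532, |c| > 1 → infeasible
Shortest: LSL with L = 21.177452 m ≈ 21.1775 m

21.1775 m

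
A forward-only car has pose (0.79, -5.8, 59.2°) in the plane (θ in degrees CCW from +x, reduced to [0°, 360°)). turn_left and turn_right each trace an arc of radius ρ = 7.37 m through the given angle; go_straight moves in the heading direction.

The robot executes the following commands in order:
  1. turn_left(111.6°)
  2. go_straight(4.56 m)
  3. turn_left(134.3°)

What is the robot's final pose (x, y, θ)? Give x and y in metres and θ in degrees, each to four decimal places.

set_pose: (x, y, θ) = (0.7900, -5.8000, 59.2000°), ρ = 7.37
turn_left(111.6°): centre at ρ to the left, rotate +111.6° → (-4.3622, 5.2490, 170.8000°)
go_straight(4.56): x += 4.56·cos θ, y += 4.56·sin θ → (-8.8636, 5.9780, 170.8000°)
turn_left(134.3°): centre at ρ to the left, rotate +134.3° → (-16.0716, -5.5350, 305.1000°)

(-16.0716, -5.5350, 305.1000°)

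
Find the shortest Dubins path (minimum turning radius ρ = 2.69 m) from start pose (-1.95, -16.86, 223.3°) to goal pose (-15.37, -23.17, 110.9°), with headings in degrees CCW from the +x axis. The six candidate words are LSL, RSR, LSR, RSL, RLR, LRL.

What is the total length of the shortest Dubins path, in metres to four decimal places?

16.9189 m

Let ψ = atan2(Δy, Δx) = atan2(-6.31, -13.42) = -154.8174° be the start→goal bearing.
Normalize: d = |goal − start| / ρ = 14.829447/2.69 = 5.512806, α = (θ_start − ψ) mod 360° = 18.1174° = 0.316208 rad, β = (θ_goal − ψ) mod 360° = 265.7174° = 4.637643 rad.
Common terms: sin α = 0.310965, cos α = 0.950421, sin β = -0.997208, cos β = -0.074676, cos(α−β) = -0.381070, d² = 30.391026. Work in radians in the unit-radius frame; every candidate has L = ρ·(t + p + q).
LSL: p² = 2 + d² − 2cos(α−β) + 2d(sin α − sin β) = 47.576569; p = √p² = 6.897577; φ = atan2(cos β − cos α, d + sin α − sin β) = -0.149170 rad; t = (φ − α) mod 2π = 5.817808 rad, q = (β − φ) mod 2π = 4.786813 rad → L = 2.69·(5.817808 + 6.897577 + 4.786813) = 2.69·17.502198 = 47.080912 m
RSR: p² = 2 + d² − 2cos(α−β) + 2d(sin β − sin α) = 18.729763; p = √p² = 4.327790; φ = atan2(cos α − cos β, d − sin α + sin β) = 0.239137 rad; t = (α − φ) mod 2π = 0.077071 rad, q = (φ − β) mod 2π = 1.884679 rad → L = 2.69·(0.077071 + 4.327790 + 1.884679) = 2.69·6.289540 = 16.918862 m
LSR: p² = d² − 2 + 2cos(α−β) + 2d(sin α + sin β) = 20.062636; p = √p² = 4.479133; φ = atan2(−cos α − cos β, d + sin α + sin β) − atan2(−2, p) = 0.240462 rad; t = (φ − α) mod 2π = 6.207439 rad, q = (φ − β) mod 2π = 1.886004 rad → L = 2.69·(6.207439 + 4.479133 + 1.886004) = 2.69·12.572576 = 33.820231 m
RSL: p² = d² − 2 + 2cos(α−β) − 2d(sin α + sin β) = 35.195134; p = √p² = 5.932549; φ = atan2(cos α + cos β, d − sin α − sin β) − atan2(2, p) = -0.184815 rad; t = (α − φ) mod 2π = 0.501023 rad, q = (β − φ) mod 2π = 4.822459 rad → L = 2.69·(0.501023 + 5.932549 + 4.822459) = 2.69·11.256031 = 30.278722 m
RLR: c = (6 − d² + 2cos(α−β) + 2d(sin α − sin β))/8 = -1.341220, |c| > 1 → infeasible
LRL: c = (6 − d² + 2cos(α−β) − 2d(sin α − sin β))/8 = -4.947071, |c| > 1 → infeasible
Shortest: RSR with L = 16.918862 m ≈ 16.9189 m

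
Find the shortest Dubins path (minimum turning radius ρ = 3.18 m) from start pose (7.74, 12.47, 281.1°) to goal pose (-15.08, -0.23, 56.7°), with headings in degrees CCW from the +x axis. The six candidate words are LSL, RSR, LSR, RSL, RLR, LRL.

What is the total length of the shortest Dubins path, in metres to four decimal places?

Let ψ = atan2(Δy, Δx) = atan2(-12.70, -22.82) = -150.9028° be the start→goal bearing.
Normalize: d = |goal − start| / ρ = 26.115941/3.18 = 8.212560, α = (θ_start − ψ) mod 360° = 72.0028° = 1.256686 rad, β = (θ_goal − ψ) mod 360° = 207.6028° = 3.623352 rad.
Common terms: sin α = 0.951071, cos α = 0.308971, sin β = -0.463339, cos β = -0.886181, cos(α−β) = -0.714473, d² = 67.446145. Work in radians in the unit-radius frame; every candidate has L = ρ·(t + p + q).
LSL: p² = 2 + d² − 2cos(α−β) + 2d(sin α − sin β) = 94.106953; p = √p² = 9.700874; φ = atan2(cos β − cos α, d + sin α − sin β) = -0.123514 rad; t = (φ − α) mod 2π = 4.902986 rad, q = (β − φ) mod 2π = 3.746866 rad → L = 3.18·(4.902986 + 9.700874 + 3.746866) = 3.18·18.350726 = 58.355307 m
RSR: p² = 2 + d² − 2cos(α−β) + 2d(sin β − sin α) = 47.643228; p = √p² = 6.902407; φ = atan2(cos α − cos β, d − sin α + sin β) = 0.174027 rad; t = (α − φ) mod 2π = 1.082658 rad, q = (φ − β) mod 2π = 2.833860 rad → L = 3.18·(1.082658 + 6.902407 + 2.833860) = 3.18·10.818926 = 34.404185 m
LSR: p² = d² − 2 + 2cos(α−β) + 2d(sin α + sin β) = 72.028265; p = √p² = 8.486947; φ = atan2(−cos α − cos β, d + sin α + sin β) − atan2(−2, p) = 0.297680 rad; t = (φ − α) mod 2π = 5.324180 rad, q = (φ − β) mod 2π = 2.957514 rad → L = 3.18·(5.324180 + 8.486947 + 2.957514) = 3.18·16.768640 = 53.324276 m
RSL: p² = d² − 2 + 2cos(α−β) − 2d(sin α + sin β) = 56.006135; p = √p² = 7.483725; φ = atan2(cos α + cos β, d − sin α − sin β) − atan2(2, p) = -0.335727 rad; t = (α − φ) mod 2π = 1.592412 rad, q = (β − φ) mod 2π = 3.959079 rad → L = 3.18·(1.592412 + 7.483725 + 3.959079) = 3.18·13.035215 = 41.451985 m
RLR: c = (6 − d² + 2cos(α−β) + 2d(sin α − sin β))/8 = -4.955403, |c| > 1 → infeasible
LRL: c = (6 − d² + 2cos(α−β) − 2d(sin α − sin β))/8 = -10.763369, |c| > 1 → infeasible
Shortest: RSR with L = 34.404185 m ≈ 34.4042 m

34.4042 m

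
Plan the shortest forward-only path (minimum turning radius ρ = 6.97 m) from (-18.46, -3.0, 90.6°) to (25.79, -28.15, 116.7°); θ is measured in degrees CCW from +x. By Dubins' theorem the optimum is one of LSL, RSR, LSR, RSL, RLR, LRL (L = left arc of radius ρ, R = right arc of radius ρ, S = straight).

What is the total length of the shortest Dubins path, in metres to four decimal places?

Let ψ = atan2(Δy, Δx) = atan2(-25.15, 44.25) = -29.6122° be the start→goal bearing.
Normalize: d = |goal − start| / ρ = 50.897790/6.97 = 7.302409, α = (θ_start − ψ) mod 360° = 120.2122° = 2.098099 rad, β = (θ_goal − ψ) mod 360° = 146.3122° = 2.553630 rad.
Common terms: sin α = 0.864167, cos α = -0.503205, sin β = 0.554667, cos β = -0.832073, cos(α−β) = 0.898028, d² = 53.325175. Work in radians in the unit-radius frame; every candidate has L = ρ·(t + p + q).
LSL: p² = 2 + d² − 2cos(α−β) + 2d(sin α − sin β) = 58.049320; p = √p² = 7.619010; φ = atan2(cos β − cos α, d + sin α − sin β) = -0.043178 rad; t = (φ − α) mod 2π = 4.141908 rad, q = (β − φ) mod 2π = 2.596808 rad → L = 6.97·(4.141908 + 7.619010 + 2.596808) = 6.97·14.357727 = 100.073355 m
RSR: p² = 2 + d² − 2cos(α−β) + 2d(sin β − sin α) = 49.008920; p = √p² = 7.000637; φ = atan2(cos α − cos β, d − sin α + sin β) = 0.046994 rad; t = (α − φ) mod 2π = 2.051105 rad, q = (φ − β) mod 2π = 3.776549 rad → L = 6.97·(2.051105 + 7.000637 + 3.776549) = 6.97·12.828291 = 89.413192 m
LSR: p² = d² − 2 + 2cos(α−β) + 2d(sin α + sin β) = 73.843044; p = √p² = 8.593198; φ = atan2(−cos α − cos β, d + sin α + sin β) − atan2(−2, p) = 0.380598 rad; t = (φ − α) mod 2π = 4.565684 rad, q = (φ − β) mod 2π = 4.110153 rad → L = 6.97·(4.565684 + 8.593198 + 4.110153) = 6.97·17.269034 = 120.365168 m
RSL: p² = d² − 2 + 2cos(α−β) − 2d(sin α + sin β) = 32.399417; p = √p² = 5.692049; φ = atan2(cos α + cos β, d − sin α − sin β) − atan2(2, p) = -0.561062 rad; t = (α − φ) mod 2π = 2.659161 rad, q = (β − φ) mod 2π = 3.114692 rad → L = 6.97·(2.659161 + 5.692049 + 3.114692) = 6.97·11.465902 = 79.917339 m
RLR: c = (6 − d² + 2cos(α−β) + 2d(sin α − sin β))/8 = -5.126115, |c| > 1 → infeasible
LRL: c = (6 − d² + 2cos(α−β) − 2d(sin α − sin β))/8 = -6.256165, |c| > 1 → infeasible
Shortest: RSL with L = 79.917339 m ≈ 79.9173 m

79.9173 m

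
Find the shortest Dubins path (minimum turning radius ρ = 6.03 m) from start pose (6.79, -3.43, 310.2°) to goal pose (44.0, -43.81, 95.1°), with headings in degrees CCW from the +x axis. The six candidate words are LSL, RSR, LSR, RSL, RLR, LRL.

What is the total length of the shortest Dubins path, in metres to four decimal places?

Let ψ = atan2(Δy, Δx) = atan2(-40.38, 37.21) = -47.3396° be the start→goal bearing.
Normalize: d = |goal − start| / ρ = 54.910186/6.03 = 9.106167, α = (θ_start − ψ) mod 360° = 357.5396° = 6.240243 rad, β = (θ_goal − ψ) mod 360° = 142.4396° = 2.486039 rad.
Common terms: sin α = -0.042930, cos α = 0.999078, sin β = 0.609598, cos β = -0.792711, cos(α−β) = -0.818150, d² = 82.922274. Work in radians in the unit-radius frame; every candidate has L = ρ·(t + p + q).
LSL: p² = 2 + d² − 2cos(α−β) + 2d(sin α − sin β) = 74.674525; p = √p² = 8.641442; φ = atan2(cos β − cos α, d + sin α − sin β) = -0.208864 rad; t = (φ − α) mod 2π = 6.117264 rad, q = (β − φ) mod 2π = 2.694903 rad → L = 6.03·(6.117264 + 8.641442 + 2.694903) = 6.03·17.453610 = 105.245266 m
RSR: p² = 2 + d² − 2cos(α−β) + 2d(sin β − sin α) = 98.442621; p = √p² = 9.921825; φ = atan2(cos α − cos β, d − sin α + sin β) = 0.181587 rad; t = (α − φ) mod 2π = 6.058656 rad, q = (φ − β) mod 2π = 3.978733 rad → L = 6.03·(6.058656 + 9.921825 + 3.978733) = 6.03·19.959214 = 120.354061 m
LSR: p² = d² − 2 + 2cos(α−β) + 2d(sin α + sin β) = 89.606328; p = √p² = 9.466062; φ = atan2(−cos α − cos β, d + sin α + sin β) − atan2(−2, p) = 0.186887 rad; t = (φ − α) mod 2π = 0.229830 rad, q = (φ − β) mod 2π = 3.984033 rad → L = 6.03·(0.229830 + 9.466062 + 3.984033) = 6.03·13.679925 = 82.489950 m
RSL: p² = d² − 2 + 2cos(α−β) − 2d(sin α + sin β) = 68.965620; p = √p² = 8.304554; φ = atan2(cos α + cos β, d − sin α − sin β) − atan2(2, p) = -0.212170 rad; t = (α − φ) mod 2π = 0.169227 rad, q = (β − φ) mod 2π = 2.698209 rad → L = 6.03·(0.169227 + 8.304554 + 2.698209) = 6.03·11.171990 = 67.367101 m
RLR: c = (6 − d² + 2cos(α−β) + 2d(sin α − sin β))/8 = -11.305328, |c| > 1 → infeasible
LRL: c = (6 − d² + 2cos(α−β) − 2d(sin α − sin β))/8 = -8.334316, |c| > 1 → infeasible
Shortest: RSL with L = 67.367101 m ≈ 67.3671 m

67.3671 m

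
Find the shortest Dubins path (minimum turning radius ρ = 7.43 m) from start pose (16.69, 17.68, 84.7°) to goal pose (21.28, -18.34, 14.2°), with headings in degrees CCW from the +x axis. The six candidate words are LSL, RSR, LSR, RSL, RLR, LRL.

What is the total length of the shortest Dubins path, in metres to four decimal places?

68.7473 m

Let ψ = atan2(Δy, Δx) = atan2(-36.02, 4.59) = -82.7380° be the start→goal bearing.
Normalize: d = |goal − start| / ρ = 36.311272/7.43 = 4.887116, α = (θ_start − ψ) mod 360° = 167.4380° = 2.922344 rad, β = (θ_goal − ψ) mod 360° = 96.9380° = 1.691887 rad.
Common terms: sin α = 0.217496, cos α = -0.976061, sin β = 0.992677, cos β = -0.120795, cos(α−β) = 0.333807, d² = 23.883903. Work in radians in the unit-radius frame; every candidate has L = ρ·(t + p + q).
LSL: p² = 2 + d² − 2cos(α−β) + 2d(sin α − sin β) = 17.639488; p = √p² = 4.199939; φ = atan2(cos β − cos α, d + sin α − sin β) = 0.205072 rad; t = (φ − α) mod 2π = 3.565913 rad, q = (β − φ) mod 2π = 1.486815 rad → L = 7.43·(3.565913 + 4.199939 + 1.486815) = 7.43·9.252667 = 68.747318 m
RSR: p² = 2 + d² − 2cos(α−β) + 2d(sin β − sin α) = 32.793091; p = √p² = 5.726525; φ = atan2(cos α − cos β, d − sin α + sin β) = -0.149913 rad; t = (α − φ) mod 2π = 3.072257 rad, q = (φ − β) mod 2π = 4.441386 rad → L = 7.43·(3.072257 + 5.726525 + 4.441386) = 7.43·13.240168 = 98.374446 m
LSR: p² = d² − 2 + 2cos(α−β) + 2d(sin α + sin β) = 34.380036; p = √p² = 5.863449; φ = atan2(−cos α − cos β, d + sin α + sin β) − atan2(−2, p) = 0.506709 rad; t = (φ − α) mod 2π = 3.867551 rad, q = (φ − β) mod 2π = 5.098008 rad → L = 7.43·(3.867551 + 5.863449 + 5.098008) = 7.43·14.829008 = 110.179527 m
RSL: p² = d² − 2 + 2cos(α−β) − 2d(sin α + sin β) = 10.722998; p = √p² = 3.274599; φ = atan2(cos α + cos β, d − sin α − sin β) − atan2(2, p) = -0.838198 rad; t = (α − φ) mod 2π = 3.760542 rad, q = (β − φ) mod 2π = 2.530084 rad → L = 7.43·(3.760542 + 3.274599 + 2.530084) = 7.43·9.565225 = 71.069622 m
RLR: c = (6 − d² + 2cos(α−β) + 2d(sin α − sin β))/8 = -3.099136, |c| > 1 → infeasible
LRL: c = (6 − d² + 2cos(α−β) − 2d(sin α − sin β))/8 = -1.204936, |c| > 1 → infeasible
Shortest: LSL with L = 68.747318 m ≈ 68.7473 m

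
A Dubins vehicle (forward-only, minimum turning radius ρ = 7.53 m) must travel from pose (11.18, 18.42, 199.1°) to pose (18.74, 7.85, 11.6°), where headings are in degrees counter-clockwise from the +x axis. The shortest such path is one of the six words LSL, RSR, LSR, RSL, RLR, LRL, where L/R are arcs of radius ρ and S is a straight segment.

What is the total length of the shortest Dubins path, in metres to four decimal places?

37.0750 m

Let ψ = atan2(Δy, Δx) = atan2(-10.57, 7.56) = -54.4264° be the start→goal bearing.
Normalize: d = |goal − start| / ρ = 12.995326/7.53 = 1.725807, α = (θ_start − ψ) mod 360° = 253.5264° = 4.424871 rad, β = (θ_goal − ψ) mod 360° = 66.0264° = 1.152379 rad.
Common terms: sin α = -0.958951, cos α = -0.283573, sin β = 0.913733, cos β = 0.406315, cos(α−β) = -0.991445, d² = 2.978410. Work in radians in the unit-radius frame; every candidate has L = ρ·(t + p + q).
LSL: p² = 2 + d² − 2cos(α−β) + 2d(sin α − sin β) = 0.497518; p = √p² = 0.705349; φ = atan2(cos β − cos α, d + sin α − sin β) = 1.780564 rad; t = (φ − α) mod 2π = 3.638878 rad, q = (β − φ) mod 2π = 5.655000 rad → L = 7.53·(3.638878 + 0.705349 + 5.655000) = 7.53·9.999228 = 75.294185 m
RSR: p² = 2 + d² − 2cos(α−β) + 2d(sin β − sin α) = 13.425081; p = √p² = 3.664025; φ = atan2(cos α − cos β, d − sin α + sin β) = -0.189417 rad; t = (α − φ) mod 2π = 4.614289 rad, q = (φ − β) mod 2π = 4.941389 rad → L = 7.53·(4.614289 + 3.664025 + 4.941389) = 7.53·13.219703 = 99.544362 m
LSR: p² = d² − 2 + 2cos(α−β) + 2d(sin α + sin β) = -1.160554 < 0 → infeasible
RSL: p² = d² − 2 + 2cos(α−β) − 2d(sin α + sin β) = -0.848406 < 0 → infeasible
RLR: c = (6 − d² + 2cos(α−β) + 2d(sin α − sin β))/8 = -0.678135; p = 2π − arccos c = 3.967167 rad; φ = atan2(cos α − cos β, d − sin α + sin β) = -0.189417 rad; t = (α − φ + p/2) mod 2π = 0.314687 rad, q = (α − β − t + p) mod 2π = 0.641787 rad → L = 7.53·(0.314687 + 3.967167 + 0.641787) = 7.53·4.923641 = 37.075015 m
LRL: c = (6 − d² + 2cos(α−β) − 2d(sin α − sin β))/8 = 0.937810; p = 2π − arccos c = 5.928657 rad; φ = atan2(cos β − cos α, d + sin α − sin β) = 1.780564 rad; t = (φ − α + p/2) mod 2π = 0.320021 rad, q = (β − α − t + p) mod 2π = 2.336143 rad → L = 7.53·(0.320021 + 5.928657 + 2.336143) = 7.53·8.584821 = 64.643704 m
Shortest: RLR with L = 37.075015 m ≈ 37.0750 m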